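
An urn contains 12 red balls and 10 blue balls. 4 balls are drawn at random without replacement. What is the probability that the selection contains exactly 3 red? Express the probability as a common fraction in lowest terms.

Total number of selections: C(22,4) = 7315.
Selections with exactly 3 red: choose 3 of the 12 red and 1 of the 10 blue, C(12,3)·C(10,1) = 220·10 = 2200.
Probability = 2200/7315 = 40/133.

40/133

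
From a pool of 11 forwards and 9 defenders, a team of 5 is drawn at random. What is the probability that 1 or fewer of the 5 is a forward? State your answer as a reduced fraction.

63/646

Total selections: C(20,5) = 15504.
Favorable selections (1 or fewer forward): C(11,0)·C(9,5) + C(11,1)·C(9,4) = 126 + 1386 = 1512.
Probability = 1512/15504 = 63/646.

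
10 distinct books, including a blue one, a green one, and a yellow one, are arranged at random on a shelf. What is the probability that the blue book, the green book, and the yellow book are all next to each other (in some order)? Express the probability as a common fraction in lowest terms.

There are 10! = 3628800 arrangements.
Treat the three as one block: 8! placements × 3! orders within the block = 40320·6 = 241920.
Probability = 241920/3628800 = 1/15.

1/15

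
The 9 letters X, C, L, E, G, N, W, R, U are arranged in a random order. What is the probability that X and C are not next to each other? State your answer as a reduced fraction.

There are 9! = 362880 arrangements.
Arrangements with X and C adjacent: 2·8! = 80640.
So not adjacent: 362880 − 80640 = 282240, probability 282240/362880 = 7/9.

7/9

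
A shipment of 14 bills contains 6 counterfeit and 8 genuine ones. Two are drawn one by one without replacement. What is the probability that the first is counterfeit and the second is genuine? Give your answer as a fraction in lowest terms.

24/91

Multiply the conditional probabilities at each draw: 6/14 · 8/13 = 48/182 = 24/91.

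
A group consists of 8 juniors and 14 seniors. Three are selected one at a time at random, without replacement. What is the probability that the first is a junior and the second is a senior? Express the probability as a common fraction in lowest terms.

8/33

Multiply the conditional probabilities at each draw: 8/22 · 14/21 = 112/462 = 8/33.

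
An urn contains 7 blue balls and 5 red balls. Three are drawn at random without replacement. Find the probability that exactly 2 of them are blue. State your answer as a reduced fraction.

Total number of selections: C(12,3) = 220.
Selections with exactly 2 blue: choose 2 of the 7 blue and 1 of the 5 red, C(7,2)·C(5,1) = 21·5 = 105.
Probability = 105/220 = 21/44.

21/44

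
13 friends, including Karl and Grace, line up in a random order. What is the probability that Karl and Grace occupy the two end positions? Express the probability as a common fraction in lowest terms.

There are 13! = 6227020800 arrangements.
Place Karl and Grace at the ends in 2 ways, arrange the remaining 11 in 11! = 39916800 ways: 2·39916800 = 79833600.
Probability = 79833600/6227020800 = 1/78.

1/78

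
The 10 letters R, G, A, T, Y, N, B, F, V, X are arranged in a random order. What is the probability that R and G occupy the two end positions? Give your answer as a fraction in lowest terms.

There are 10! = 3628800 arrangements.
Place R and G at the ends in 2 ways, arrange the remaining 8 in 8! = 40320 ways: 2·40320 = 80640.
Probability = 80640/3628800 = 1/45.

1/45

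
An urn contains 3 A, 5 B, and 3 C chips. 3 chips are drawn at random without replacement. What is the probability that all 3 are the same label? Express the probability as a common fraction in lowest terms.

There are C(11,3) = 165 ways to draw 3 chips.
All same label: C(3,3) + C(5,3) + C(3,3) = 1 + 10 + 1 = 12.
Probability = 12/165 = 4/55.

4/55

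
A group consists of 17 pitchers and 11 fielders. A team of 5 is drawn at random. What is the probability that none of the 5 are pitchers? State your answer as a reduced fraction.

11/2340

There are C(28,5) = 98280 possible selections.
Selections with no pitchers (all fielders): C(11,5) = 462.
Probability = 462/98280 = 11/2340.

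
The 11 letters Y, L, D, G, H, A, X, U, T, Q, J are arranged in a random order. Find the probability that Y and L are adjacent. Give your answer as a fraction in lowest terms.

There are 11! = 39916800 arrangements.
Treat Y and L as a block: 10! arrangements of the blocks × 2 orders within the block = 2·3628800 = 7257600.
Probability = 7257600/39916800 = 2/11.

2/11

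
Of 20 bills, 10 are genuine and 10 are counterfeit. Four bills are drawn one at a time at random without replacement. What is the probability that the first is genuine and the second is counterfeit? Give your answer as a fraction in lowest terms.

5/19

Multiply the conditional probabilities at each draw: 10/20 · 10/19 = 100/380 = 5/19.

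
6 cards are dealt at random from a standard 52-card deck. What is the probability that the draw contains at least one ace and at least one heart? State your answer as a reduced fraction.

6772177/20358520

There are C(52,6) = 20358520 possible draws.
By inclusion-exclusion on the complements, draws missing all aces or all hearts: C(48,6) + C(39,6) − C(36,6) = 12271512 + 3262623 − 1947792 = 13586343.
So draws with at least one of each: 20358520 − 13586343 = 6772177, probability 6772177/20358520.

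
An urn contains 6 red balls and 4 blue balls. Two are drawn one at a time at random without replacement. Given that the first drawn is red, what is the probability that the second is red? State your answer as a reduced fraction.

5/9

After removing one red, 9 remain: 5 red and 4 blue.
So the probability the next is red is 5/9.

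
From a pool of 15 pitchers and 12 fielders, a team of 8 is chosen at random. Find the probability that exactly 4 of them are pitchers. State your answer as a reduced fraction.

7/23

The sample space is all 8-subsets of the 27: C(27,8) = 2220075.
Selections with exactly 4 pitchers: choose 4 of the 15 pitchers and 4 of the 12 fielders, C(15,4)·C(12,4) = 1365·495 = 675675.
Probability = 675675/2220075 = 7/23.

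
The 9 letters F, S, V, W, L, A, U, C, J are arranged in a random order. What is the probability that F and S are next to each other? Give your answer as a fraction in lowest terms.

There are 9! = 362880 arrangements.
Treat F and S as a block: 8! arrangements of the blocks × 2 orders within the block = 2·40320 = 80640.
Probability = 80640/362880 = 2/9.

2/9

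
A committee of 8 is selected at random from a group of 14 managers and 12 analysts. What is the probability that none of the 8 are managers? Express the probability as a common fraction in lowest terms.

9/28405

There are C(26,8) = 1562275 possible selections.
Selections with no managers (all analysts): C(12,8) = 495.
Probability = 495/1562275 = 9/28405.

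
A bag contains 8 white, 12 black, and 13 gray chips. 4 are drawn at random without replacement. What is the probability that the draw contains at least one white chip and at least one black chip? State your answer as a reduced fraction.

575/1023

There are C(33,4) = 40920 possible draws.
By inclusion-exclusion on the complements, draws missing all white or all black: C(25,4) + C(21,4) − C(13,4) = 12650 + 5985 − 715 = 17920.
So draws with at least one of each: 40920 − 17920 = 23000, probability 23000/40920 = 575/1023.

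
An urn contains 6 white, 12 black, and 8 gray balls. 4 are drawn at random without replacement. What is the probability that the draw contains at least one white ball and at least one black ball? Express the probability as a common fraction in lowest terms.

There are C(26,4) = 14950 possible draws.
By inclusion-exclusion on the complements, draws missing all white or all black: C(20,4) + C(14,4) − C(8,4) = 4845 + 1001 − 70 = 5776.
So draws with at least one of each: 14950 − 5776 = 9174, probability 9174/14950 = 4587/7475.

4587/7475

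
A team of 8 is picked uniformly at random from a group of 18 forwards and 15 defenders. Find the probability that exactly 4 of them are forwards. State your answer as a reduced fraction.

Total number of selections: C(33,8) = 13884156.
Selections with exactly 4 forwards: choose 4 of the 18 forwards and 4 of the 15 defenders, C(18,4)·C(15,4) = 3060·1365 = 4176900.
Probability = 4176900/13884156 = 2975/9889.

2975/9889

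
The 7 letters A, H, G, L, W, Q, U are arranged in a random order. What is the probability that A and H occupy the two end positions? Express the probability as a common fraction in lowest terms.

There are 7! = 5040 arrangements.
Place A and H at the ends in 2 ways, arrange the remaining 5 in 5! = 120 ways: 2·120 = 240.
Probability = 240/5040 = 1/21.

1/21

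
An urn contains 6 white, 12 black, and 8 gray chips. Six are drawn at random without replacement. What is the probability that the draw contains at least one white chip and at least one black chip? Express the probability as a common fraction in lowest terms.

37699/46046

There are C(26,6) = 230230 possible draws.
By inclusion-exclusion on the complements, draws missing all white or all black: C(20,6) + C(14,6) − C(8,6) = 38760 + 3003 − 28 = 41735.
So draws with at least one of each: 230230 − 41735 = 188495, probability 188495/230230 = 37699/46046.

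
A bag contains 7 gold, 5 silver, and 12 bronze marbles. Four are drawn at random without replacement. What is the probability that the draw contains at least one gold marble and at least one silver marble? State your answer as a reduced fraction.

695/1518

There are C(24,4) = 10626 possible draws.
By inclusion-exclusion on the complements, draws missing all gold or all silver: C(17,4) + C(19,4) − C(12,4) = 2380 + 3876 − 495 = 5761.
So draws with at least one of each: 10626 − 5761 = 4865, probability 4865/10626 = 695/1518.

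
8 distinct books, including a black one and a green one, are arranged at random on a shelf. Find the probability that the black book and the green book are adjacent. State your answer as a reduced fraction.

There are 8! = 40320 arrangements.
Treat the black book and the green book as a block: 7! arrangements of the blocks × 2 orders within the block = 2·5040 = 10080.
Probability = 10080/40320 = 1/4.

1/4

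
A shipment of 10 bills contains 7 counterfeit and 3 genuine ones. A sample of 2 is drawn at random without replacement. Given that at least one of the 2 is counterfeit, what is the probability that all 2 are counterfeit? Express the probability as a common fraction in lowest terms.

1/2

Work in counts. Selections with at least one counterfeit: C(10,2) − C(3,2) = 45 − 3 = 42.
Of those, selections where all 2 are counterfeit: C(7,2) = 21.
Conditional probability = 21/42 = 1/2.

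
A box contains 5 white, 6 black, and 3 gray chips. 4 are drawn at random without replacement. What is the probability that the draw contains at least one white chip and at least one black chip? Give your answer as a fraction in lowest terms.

115/143

There are C(14,4) = 1001 possible draws.
By inclusion-exclusion on the complements, draws missing all white or all black: C(9,4) + C(8,4) − C(3,4) = 126 + 70 − 0 = 196.
So draws with at least one of each: 1001 − 196 = 805, probability 805/1001 = 115/143.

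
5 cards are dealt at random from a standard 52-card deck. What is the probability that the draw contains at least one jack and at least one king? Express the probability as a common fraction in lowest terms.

There are C(52,5) = 2598960 possible draws.
By inclusion-exclusion on the complements, draws missing all jacks or all kings: C(48,5) + C(48,5) − C(44,5) = 1712304 + 1712304 − 1086008 = 2338600.
So draws with at least one of each: 2598960 − 2338600 = 260360, probability 260360/2598960 = 6509/64974.

6509/64974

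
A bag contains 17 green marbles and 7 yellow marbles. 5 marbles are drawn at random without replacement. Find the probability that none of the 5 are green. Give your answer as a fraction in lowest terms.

1/2024

There are C(24,5) = 42504 possible selections.
Selections with no green (all yellow): C(7,5) = 21.
Probability = 21/42504 = 1/2024.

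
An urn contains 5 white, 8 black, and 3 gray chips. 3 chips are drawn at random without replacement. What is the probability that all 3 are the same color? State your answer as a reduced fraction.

There are C(16,3) = 560 ways to draw 3 chips.
All same color: C(5,3) + C(8,3) + C(3,3) = 10 + 56 + 1 = 67.
Probability = 67/560.

67/560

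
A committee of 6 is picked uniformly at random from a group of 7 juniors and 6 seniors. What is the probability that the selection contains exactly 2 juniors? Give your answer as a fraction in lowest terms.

The sample space is all 6-subsets of the 13: C(13,6) = 1716.
Selections with exactly 2 juniors: choose 2 of the 7 juniors and 4 of the 6 seniors, C(7,2)·C(6,4) = 21·15 = 315.
Probability = 315/1716 = 105/572.

105/572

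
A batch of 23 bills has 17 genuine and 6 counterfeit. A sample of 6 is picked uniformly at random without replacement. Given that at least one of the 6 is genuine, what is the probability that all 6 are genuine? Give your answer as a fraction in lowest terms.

364/2969

Work in counts. Selections with at least one genuine: C(23,6) − C(6,6) = 100947 − 1 = 100946.
Of those, selections where all 6 are genuine: C(17,6) = 12376.
Conditional probability = 12376/100946 = 364/2969.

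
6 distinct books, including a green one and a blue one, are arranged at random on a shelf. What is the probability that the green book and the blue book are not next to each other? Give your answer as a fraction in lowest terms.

2/3

There are 6! = 720 arrangements.
Arrangements with the green book and the blue book adjacent: 2·5! = 240.
So not adjacent: 720 − 240 = 480, probability 480/720 = 2/3.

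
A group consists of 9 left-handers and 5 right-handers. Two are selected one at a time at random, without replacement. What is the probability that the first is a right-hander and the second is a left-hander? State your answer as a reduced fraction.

45/182

Multiply the conditional probabilities at each draw: 5/14 · 9/13 = 45/182.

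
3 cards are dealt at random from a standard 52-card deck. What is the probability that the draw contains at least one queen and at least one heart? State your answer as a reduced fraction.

There are C(52,3) = 22100 possible draws.
By inclusion-exclusion on the complements, draws missing all queens or all hearts: C(48,3) + C(39,3) − C(36,3) = 17296 + 9139 − 7140 = 19295.
So draws with at least one of each: 22100 − 19295 = 2805, probability 2805/22100 = 33/260.

33/260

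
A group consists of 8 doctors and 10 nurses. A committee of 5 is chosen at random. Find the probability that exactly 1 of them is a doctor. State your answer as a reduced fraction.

The sample space is all 5-subsets of the 18: C(18,5) = 8568.
Selections with exactly 1 doctor: choose 1 of the 8 doctors and 4 of the 10 nurses, C(8,1)·C(10,4) = 8·210 = 1680.
Probability = 1680/8568 = 10/51.

10/51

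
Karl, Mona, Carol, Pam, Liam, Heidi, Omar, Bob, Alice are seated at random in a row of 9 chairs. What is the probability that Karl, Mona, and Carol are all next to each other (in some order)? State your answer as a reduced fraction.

There are 9! = 362880 arrangements.
Treat the three as one block: 7! placements × 3! orders within the block = 5040·6 = 30240.
Probability = 30240/362880 = 1/12.

1/12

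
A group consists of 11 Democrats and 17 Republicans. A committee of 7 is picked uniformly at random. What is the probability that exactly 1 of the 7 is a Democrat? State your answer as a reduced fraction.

119/1035

Total number of selections: C(28,7) = 1184040.
Selections with exactly 1 Democrat: choose 1 of the 11 Democrats and 6 of the 17 Republicans, C(11,1)·C(17,6) = 11·12376 = 136136.
Probability = 136136/1184040 = 119/1035.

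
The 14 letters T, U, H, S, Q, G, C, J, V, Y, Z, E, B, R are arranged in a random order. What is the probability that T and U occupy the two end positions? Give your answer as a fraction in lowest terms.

1/91

There are 14! = 87178291200 arrangements.
Place T and U at the ends in 2 ways, arrange the remaining 12 in 12! = 479001600 ways: 2·479001600 = 958003200.
Probability = 958003200/87178291200 = 1/91.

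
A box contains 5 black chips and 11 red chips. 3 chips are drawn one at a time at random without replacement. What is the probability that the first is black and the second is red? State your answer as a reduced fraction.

11/48

Multiply the conditional probabilities at each draw: 5/16 · 11/15 = 55/240 = 11/48.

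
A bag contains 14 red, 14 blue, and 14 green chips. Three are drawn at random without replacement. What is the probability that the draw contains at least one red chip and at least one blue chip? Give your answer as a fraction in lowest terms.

189/410

There are C(42,3) = 11480 possible draws.
By inclusion-exclusion on the complements, draws missing all red or all blue: C(28,3) + C(28,3) − C(14,3) = 3276 + 3276 − 364 = 6188.
So draws with at least one of each: 11480 − 6188 = 5292, probability 5292/11480 = 189/410.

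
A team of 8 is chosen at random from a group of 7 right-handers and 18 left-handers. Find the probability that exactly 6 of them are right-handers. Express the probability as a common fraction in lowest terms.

119/120175

Total number of selections: C(25,8) = 1081575.
Selections with exactly 6 right-handers: choose 6 of the 7 right-handers and 2 of the 18 left-handers, C(7,6)·C(18,2) = 7·153 = 1071.
Probability = 1071/1081575 = 119/120175.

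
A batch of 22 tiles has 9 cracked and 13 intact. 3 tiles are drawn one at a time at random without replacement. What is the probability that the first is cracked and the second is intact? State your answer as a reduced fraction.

39/154

Multiply the conditional probabilities at each draw: 9/22 · 13/21 = 117/462 = 39/154.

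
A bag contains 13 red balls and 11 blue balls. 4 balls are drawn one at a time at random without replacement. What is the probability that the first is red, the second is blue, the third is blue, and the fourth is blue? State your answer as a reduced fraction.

65/1288

Multiply the conditional probabilities at each draw: 13/24 · 11/23 · 10/22 · 9/21 = 12870/255024 = 65/1288.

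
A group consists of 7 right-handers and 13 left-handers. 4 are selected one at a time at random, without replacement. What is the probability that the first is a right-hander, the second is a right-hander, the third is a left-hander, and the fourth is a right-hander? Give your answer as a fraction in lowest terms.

91/3876

Multiply the conditional probabilities at each draw: 7/20 · 6/19 · 13/18 · 5/17 = 2730/116280 = 91/3876.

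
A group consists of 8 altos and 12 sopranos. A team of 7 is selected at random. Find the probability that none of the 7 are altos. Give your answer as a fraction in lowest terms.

33/3230

There are C(20,7) = 77520 possible selections.
Selections with no altos (all sopranos): C(12,7) = 792.
Probability = 792/77520 = 33/3230.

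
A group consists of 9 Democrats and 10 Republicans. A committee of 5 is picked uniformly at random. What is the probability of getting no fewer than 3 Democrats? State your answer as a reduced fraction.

There are C(19,5) = 11628 ways to choose the 5.
Favorable selections (no fewer than 3 Democrats): C(9,3)·C(10,2) + C(9,4)·C(10,1) + C(9,5)·C(10,0) = 3780 + 1260 + 126 = 5166.
Probability = 5166/11628 = 287/646.

287/646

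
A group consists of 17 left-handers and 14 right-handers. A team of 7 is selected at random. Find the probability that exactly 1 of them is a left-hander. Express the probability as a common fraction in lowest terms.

1309/67425

The sample space is all 7-subsets of the 31: C(31,7) = 2629575.
Selections with exactly 1 left-hander: choose 1 of the 17 left-handers and 6 of the 14 right-handers, C(17,1)·C(14,6) = 17·3003 = 51051.
Probability = 51051/2629575 = 1309/67425.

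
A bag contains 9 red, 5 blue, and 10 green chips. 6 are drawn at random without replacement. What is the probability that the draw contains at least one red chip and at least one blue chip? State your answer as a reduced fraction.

14667/19228

There are C(24,6) = 134596 possible draws.
By inclusion-exclusion on the complements, draws missing all red or all blue: C(15,6) + C(19,6) − C(10,6) = 5005 + 27132 − 210 = 31927.
So draws with at least one of each: 134596 − 31927 = 102669, probability 102669/134596 = 14667/19228.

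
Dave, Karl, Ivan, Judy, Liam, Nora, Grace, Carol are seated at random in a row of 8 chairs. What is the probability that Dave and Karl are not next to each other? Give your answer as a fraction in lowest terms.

3/4

There are 8! = 40320 arrangements.
Arrangements with Dave and Karl adjacent: 2·7! = 10080.
So not adjacent: 40320 − 10080 = 30240, probability 30240/40320 = 3/4.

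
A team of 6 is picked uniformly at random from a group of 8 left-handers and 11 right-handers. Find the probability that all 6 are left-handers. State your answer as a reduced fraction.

There are C(19,6) = 27132 possible selections.
Selections with all left-handers: C(8,6) = 28.
Probability = 28/27132 = 1/969.

1/969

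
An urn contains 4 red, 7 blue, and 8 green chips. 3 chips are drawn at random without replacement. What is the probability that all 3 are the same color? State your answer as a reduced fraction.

There are C(19,3) = 969 ways to draw 3 chips.
All same color: C(4,3) + C(7,3) + C(8,3) = 4 + 35 + 56 = 95.
Probability = 95/969 = 5/51.

5/51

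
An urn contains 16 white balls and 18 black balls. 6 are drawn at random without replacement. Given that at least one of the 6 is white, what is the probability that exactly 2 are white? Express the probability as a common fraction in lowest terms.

1080/3901

Work in counts. Selections with at least one white: C(34,6) − C(18,6) = 1344904 − 18564 = 1326340.
Of those, selections where exactly 2 are white: C(16,2)·C(18,4) = 120·3060 = 367200.
Conditional probability = 367200/1326340 = 1080/3901.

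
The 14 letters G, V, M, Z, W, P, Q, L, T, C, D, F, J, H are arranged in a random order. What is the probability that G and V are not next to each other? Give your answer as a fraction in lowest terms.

6/7

There are 14! = 87178291200 arrangements.
Arrangements with G and V adjacent: 2·13! = 12454041600.
So not adjacent: 87178291200 − 12454041600 = 74724249600, probability 74724249600/87178291200 = 6/7.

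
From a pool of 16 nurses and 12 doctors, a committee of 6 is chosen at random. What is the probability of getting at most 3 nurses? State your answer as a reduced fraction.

Total selections: C(28,6) = 376740.
Count the complement (more than 3 nurses): C(16,4)·C(12,2) + C(16,5)·C(12,1) + C(16,6)·C(12,0) = 120120 + 52416 + 8008 = 180544.
Probability = 1 − 180544/376740 = 196196/376740 = 539/1035.

539/1035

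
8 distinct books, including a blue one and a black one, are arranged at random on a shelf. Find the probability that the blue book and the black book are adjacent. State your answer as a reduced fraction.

1/4

There are 8! = 40320 arrangements.
Treat the blue book and the black book as a block: 7! arrangements of the blocks × 2 orders within the block = 2·5040 = 10080.
Probability = 10080/40320 = 1/4.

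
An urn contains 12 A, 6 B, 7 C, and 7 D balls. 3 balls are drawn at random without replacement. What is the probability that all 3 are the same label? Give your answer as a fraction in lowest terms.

There are C(32,3) = 4960 ways to draw 3 balls.
All same label: C(12,3) + C(6,3) + C(7,3) + C(7,3) = 220 + 20 + 35 + 35 = 310.
Probability = 310/4960 = 1/16.

1/16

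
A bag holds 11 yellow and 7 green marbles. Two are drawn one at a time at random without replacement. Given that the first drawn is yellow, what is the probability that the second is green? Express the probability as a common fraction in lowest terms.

After removing one yellow, 17 remain: 10 yellow and 7 green.
So the probability the next is green is 7/17.

7/17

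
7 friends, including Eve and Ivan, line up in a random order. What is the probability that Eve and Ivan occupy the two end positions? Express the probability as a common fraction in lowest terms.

1/21

There are 7! = 5040 arrangements.
Place Eve and Ivan at the ends in 2 ways, arrange the remaining 5 in 5! = 120 ways: 2·120 = 240.
Probability = 240/5040 = 1/21.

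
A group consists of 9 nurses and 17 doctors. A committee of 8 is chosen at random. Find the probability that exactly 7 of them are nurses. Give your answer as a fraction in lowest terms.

612/1562275

The sample space is all 8-subsets of the 26: C(26,8) = 1562275.
Selections with exactly 7 nurses: choose 7 of the 9 nurses and 1 of the 17 doctors, C(9,7)·C(17,1) = 36·17 = 612.
Probability = 612/1562275.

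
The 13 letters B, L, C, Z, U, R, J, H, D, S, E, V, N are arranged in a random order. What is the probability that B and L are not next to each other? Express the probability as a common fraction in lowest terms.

There are 13! = 6227020800 arrangements.
Arrangements with B and L adjacent: 2·12! = 958003200.
So not adjacent: 6227020800 − 958003200 = 5269017600, probability 5269017600/6227020800 = 11/13.

11/13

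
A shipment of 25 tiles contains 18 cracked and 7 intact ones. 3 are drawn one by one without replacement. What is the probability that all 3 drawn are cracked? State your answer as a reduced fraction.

Multiply the conditional probabilities at each draw: 18/25 · 17/24 · 16/23 = 4896/13800 = 204/575.

204/575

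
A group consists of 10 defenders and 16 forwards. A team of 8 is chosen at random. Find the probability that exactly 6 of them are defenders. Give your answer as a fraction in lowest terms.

Total number of selections: C(26,8) = 1562275.
Selections with exactly 6 defenders: choose 6 of the 10 defenders and 2 of the 16 forwards, C(10,6)·C(16,2) = 210·120 = 25200.
Probability = 25200/1562275 = 1008/62491.

1008/62491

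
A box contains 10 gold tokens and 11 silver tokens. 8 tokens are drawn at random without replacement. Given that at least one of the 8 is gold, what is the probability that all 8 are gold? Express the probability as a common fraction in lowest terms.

Work in counts. Selections with at least one gold: C(21,8) − C(11,8) = 203490 − 165 = 203325.
Of those, selections where all 8 are gold: C(10,8) = 45.
Conditional probability = 45/203325 = 3/13555.

3/13555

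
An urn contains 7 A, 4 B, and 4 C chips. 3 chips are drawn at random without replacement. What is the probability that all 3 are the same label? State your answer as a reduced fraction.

There are C(15,3) = 455 ways to draw 3 chips.
All same label: C(7,3) + C(4,3) + C(4,3) = 35 + 4 + 4 = 43.
Probability = 43/455.

43/455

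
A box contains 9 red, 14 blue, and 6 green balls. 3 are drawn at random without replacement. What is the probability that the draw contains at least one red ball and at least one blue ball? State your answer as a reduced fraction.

33/58

There are C(29,3) = 3654 possible draws.
By inclusion-exclusion on the complements, draws missing all red or all blue: C(20,3) + C(15,3) − C(6,3) = 1140 + 455 − 20 = 1575.
So draws with at least one of each: 3654 − 1575 = 2079, probability 2079/3654 = 33/58.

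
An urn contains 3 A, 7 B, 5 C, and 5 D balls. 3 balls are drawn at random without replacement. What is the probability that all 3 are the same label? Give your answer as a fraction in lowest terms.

There are C(20,3) = 1140 ways to draw 3 balls.
All same label: C(3,3) + C(7,3) + C(5,3) + C(5,3) = 1 + 35 + 10 + 10 = 56.
Probability = 56/1140 = 14/285.

14/285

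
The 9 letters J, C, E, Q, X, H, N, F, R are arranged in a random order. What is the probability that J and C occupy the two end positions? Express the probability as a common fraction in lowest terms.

There are 9! = 362880 arrangements.
Place J and C at the ends in 2 ways, arrange the remaining 7 in 7! = 5040 ways: 2·5040 = 10080.
Probability = 10080/362880 = 1/36.

1/36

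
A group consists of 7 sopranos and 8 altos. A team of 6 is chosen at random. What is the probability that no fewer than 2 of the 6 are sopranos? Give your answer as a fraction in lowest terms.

131/143

There are C(15,6) = 5005 ways to choose the 6.
Count the complement (fewer than 2 sopranos): C(7,0)·C(8,6) + C(7,1)·C(8,5) = 28 + 392 = 420.
Probability = 1 − 420/5005 = 4585/5005 = 131/143.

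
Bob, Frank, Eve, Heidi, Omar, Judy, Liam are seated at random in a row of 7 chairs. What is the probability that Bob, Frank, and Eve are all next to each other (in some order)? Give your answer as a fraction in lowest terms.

1/7

There are 7! = 5040 arrangements.
Treat the three as one block: 5! placements × 3! orders within the block = 120·6 = 720.
Probability = 720/5040 = 1/7.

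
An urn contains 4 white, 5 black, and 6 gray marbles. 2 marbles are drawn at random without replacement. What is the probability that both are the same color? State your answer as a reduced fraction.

There are C(15,2) = 105 ways to draw 2 marbles.
All same color: C(4,2) + C(5,2) + C(6,2) = 6 + 10 + 15 = 31.
Probability = 31/105.

31/105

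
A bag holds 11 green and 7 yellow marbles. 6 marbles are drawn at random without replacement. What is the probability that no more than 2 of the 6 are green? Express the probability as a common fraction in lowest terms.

There are C(18,6) = 18564 ways to choose the 6.
Favorable selections (no more than 2 green): C(11,0)·C(7,6) + C(11,1)·C(7,5) + C(11,2)·C(7,4) = 7 + 231 + 1925 = 2163.
Probability = 2163/18564 = 103/884.

103/884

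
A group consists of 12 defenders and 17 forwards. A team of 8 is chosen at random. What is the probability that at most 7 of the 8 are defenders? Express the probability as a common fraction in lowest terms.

There are C(29,8) = 4292145 ways to choose the 8.
The complement is exactly 8 defenders: C(12,8)·C(17,0) = 495.
Probability = 1 − 495/4292145 = 4291650/4292145 = 8670/8671.

8670/8671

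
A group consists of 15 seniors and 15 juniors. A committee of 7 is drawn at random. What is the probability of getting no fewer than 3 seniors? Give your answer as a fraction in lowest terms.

1681/2088

Total selections: C(30,7) = 2035800.
Favorable selections (no fewer than 3 seniors): C(15,3)·C(15,4) + C(15,4)·C(15,3) + C(15,5)·C(15,2) + C(15,6)·C(15,1) + C(15,7)·C(15,0) = 621075 + 621075 + 315315 + 75075 + 6435 = 1638975.
Probability = 1638975/2035800 = 1681/2088.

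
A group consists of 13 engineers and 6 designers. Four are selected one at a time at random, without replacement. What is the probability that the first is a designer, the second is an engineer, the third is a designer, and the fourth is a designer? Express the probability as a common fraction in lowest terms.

65/3876

Multiply the conditional probabilities at each draw: 6/19 · 13/18 · 5/17 · 4/16 = 1560/93024 = 65/3876.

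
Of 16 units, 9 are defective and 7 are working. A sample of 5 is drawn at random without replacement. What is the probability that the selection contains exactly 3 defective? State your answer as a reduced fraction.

21/52

The sample space is all 5-subsets of the 16: C(16,5) = 4368.
Selections with exactly 3 defective: choose 3 of the 9 defective and 2 of the 7 working, C(9,3)·C(7,2) = 84·21 = 1764.
Probability = 1764/4368 = 21/52.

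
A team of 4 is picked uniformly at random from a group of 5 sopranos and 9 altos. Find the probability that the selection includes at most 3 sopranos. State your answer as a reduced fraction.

There are C(14,4) = 1001 ways to choose the 4.
Favorable selections (at most 3 sopranos): C(5,0)·C(9,4) + C(5,1)·C(9,3) + C(5,2)·C(9,2) + C(5,3)·C(9,1) = 126 + 420 + 360 + 90 = 996.
Probability = 996/1001.

996/1001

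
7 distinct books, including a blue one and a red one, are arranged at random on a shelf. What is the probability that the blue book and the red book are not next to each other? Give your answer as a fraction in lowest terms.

There are 7! = 5040 arrangements.
Arrangements with the blue book and the red book adjacent: 2·6! = 1440.
So not adjacent: 5040 − 1440 = 3600, probability 3600/5040 = 5/7.

5/7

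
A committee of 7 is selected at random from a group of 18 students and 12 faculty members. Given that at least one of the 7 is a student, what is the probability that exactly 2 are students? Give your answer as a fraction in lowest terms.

1683/28264

Work in counts. Selections with at least one student: C(30,7) − C(12,7) = 2035800 − 792 = 2035008.
Of those, selections where exactly 2 are students: C(18,2)·C(12,5) = 153·792 = 121176.
Conditional probability = 121176/2035008 = 1683/28264.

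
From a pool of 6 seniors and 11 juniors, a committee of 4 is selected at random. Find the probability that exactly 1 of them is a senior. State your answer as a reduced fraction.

The sample space is all 4-subsets of the 17: C(17,4) = 2380.
Selections with exactly 1 senior: choose 1 of the 6 seniors and 3 of the 11 juniors, C(6,1)·C(11,3) = 6·165 = 990.
Probability = 990/2380 = 99/238.

99/238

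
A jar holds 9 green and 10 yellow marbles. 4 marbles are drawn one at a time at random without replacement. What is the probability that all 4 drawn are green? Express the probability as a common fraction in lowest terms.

21/646

Multiply the conditional probabilities at each draw: 9/19 · 8/18 · 7/17 · 6/16 = 3024/93024 = 21/646.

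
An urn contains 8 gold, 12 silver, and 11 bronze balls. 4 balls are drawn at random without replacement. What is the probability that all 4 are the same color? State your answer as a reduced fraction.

179/6293

There are C(31,4) = 31465 ways to draw 4 balls.
All same color: C(8,4) + C(12,4) + C(11,4) = 70 + 495 + 330 = 895.
Probability = 895/31465 = 179/6293.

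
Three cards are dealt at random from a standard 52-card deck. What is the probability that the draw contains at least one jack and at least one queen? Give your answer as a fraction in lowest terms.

188/5525

There are C(52,3) = 22100 possible draws.
By inclusion-exclusion on the complements, draws missing all jacks or all queens: C(48,3) + C(48,3) − C(44,3) = 17296 + 17296 − 13244 = 21348.
So draws with at least one of each: 22100 − 21348 = 752, probability 752/22100 = 188/5525.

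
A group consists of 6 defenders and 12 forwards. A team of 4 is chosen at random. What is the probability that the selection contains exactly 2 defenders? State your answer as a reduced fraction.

There are C(18,4) = 3060 ways to choose 4 from 18.
Selections with exactly 2 defenders: choose 2 of the 6 defenders and 2 of the 12 forwards, C(6,2)·C(12,2) = 15·66 = 990.
Probability = 990/3060 = 11/34.

11/34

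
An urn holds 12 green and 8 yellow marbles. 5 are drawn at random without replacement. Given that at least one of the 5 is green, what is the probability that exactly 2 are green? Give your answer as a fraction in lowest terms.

Work in counts. Selections with at least one green: C(20,5) − C(8,5) = 15504 − 56 = 15448.
Of those, selections where exactly 2 are green: C(12,2)·C(8,3) = 66·56 = 3696.
Conditional probability = 3696/15448 = 462/1931.

462/1931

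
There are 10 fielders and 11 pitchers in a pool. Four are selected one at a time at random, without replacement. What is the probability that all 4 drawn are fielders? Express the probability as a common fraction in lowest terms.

Multiply the conditional probabilities at each draw: 10/21 · 9/20 · 8/19 · 7/18 = 5040/143640 = 2/57.

2/57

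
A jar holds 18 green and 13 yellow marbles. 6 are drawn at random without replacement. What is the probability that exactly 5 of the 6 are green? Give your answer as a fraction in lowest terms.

The sample space is all 6-subsets of the 31: C(31,6) = 736281.
Selections with exactly 5 green: choose 5 of the 18 green and 1 of the 13 yellow, C(18,5)·C(13,1) = 8568·13 = 111384.
Probability = 111384/736281 = 136/899.

136/899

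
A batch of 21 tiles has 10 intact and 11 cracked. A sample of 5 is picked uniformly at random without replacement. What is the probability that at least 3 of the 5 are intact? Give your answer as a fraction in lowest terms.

Total selections: C(21,5) = 20349.
Favorable selections (at least 3 intact): C(10,3)·C(11,2) + C(10,4)·C(11,1) + C(10,5)·C(11,0) = 6600 + 2310 + 252 = 9162.
Probability = 9162/20349 = 1018/2261.

1018/2261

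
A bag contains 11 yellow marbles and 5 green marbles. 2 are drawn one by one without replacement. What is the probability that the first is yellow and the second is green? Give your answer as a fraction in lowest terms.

Multiply the conditional probabilities at each draw: 11/16 · 5/15 = 55/240 = 11/48.

11/48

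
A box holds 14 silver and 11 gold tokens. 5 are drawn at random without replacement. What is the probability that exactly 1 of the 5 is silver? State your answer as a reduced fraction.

The sample space is all 5-subsets of the 25: C(25,5) = 53130.
Selections with exactly 1 silver: choose 1 of the 14 silver and 4 of the 11 gold, C(14,1)·C(11,4) = 14·330 = 4620.
Probability = 4620/53130 = 2/23.

2/23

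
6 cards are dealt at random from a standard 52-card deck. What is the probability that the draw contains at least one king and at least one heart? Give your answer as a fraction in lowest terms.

6772177/20358520

There are C(52,6) = 20358520 possible draws.
By inclusion-exclusion on the complements, draws missing all kings or all hearts: C(48,6) + C(39,6) − C(36,6) = 12271512 + 3262623 − 1947792 = 13586343.
So draws with at least one of each: 20358520 − 13586343 = 6772177, probability 6772177/20358520.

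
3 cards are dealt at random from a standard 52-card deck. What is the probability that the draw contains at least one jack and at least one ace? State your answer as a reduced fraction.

There are C(52,3) = 22100 possible draws.
By inclusion-exclusion on the complements, draws missing all jacks or all aces: C(48,3) + C(48,3) − C(44,3) = 17296 + 17296 − 13244 = 21348.
So draws with at least one of each: 22100 − 21348 = 752, probability 752/22100 = 188/5525.

188/5525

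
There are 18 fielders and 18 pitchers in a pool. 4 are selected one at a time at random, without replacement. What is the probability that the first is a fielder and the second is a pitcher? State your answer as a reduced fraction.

9/35

Multiply the conditional probabilities at each draw: 18/36 · 18/35 = 324/1260 = 9/35.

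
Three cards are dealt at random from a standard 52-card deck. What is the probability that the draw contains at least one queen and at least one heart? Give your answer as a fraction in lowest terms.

33/260

There are C(52,3) = 22100 possible draws.
By inclusion-exclusion on the complements, draws missing all queens or all hearts: C(48,3) + C(39,3) − C(36,3) = 17296 + 9139 − 7140 = 19295.
So draws with at least one of each: 22100 − 19295 = 2805, probability 2805/22100 = 33/260.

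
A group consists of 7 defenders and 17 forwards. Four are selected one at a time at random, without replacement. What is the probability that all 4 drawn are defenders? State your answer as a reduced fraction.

5/1518

Multiply the conditional probabilities at each draw: 7/24 · 6/23 · 5/22 · 4/21 = 840/255024 = 5/1518.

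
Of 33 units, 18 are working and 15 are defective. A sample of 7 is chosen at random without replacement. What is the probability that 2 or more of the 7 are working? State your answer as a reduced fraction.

There are C(33,7) = 4272048 ways to choose the 7.
Count the complement (fewer than 2 working): C(18,0)·C(15,7) + C(18,1)·C(15,6) = 6435 + 90090 = 96525.
Probability = 1 − 96525/4272048 = 4175523/4272048 = 14059/14384.

14059/14384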